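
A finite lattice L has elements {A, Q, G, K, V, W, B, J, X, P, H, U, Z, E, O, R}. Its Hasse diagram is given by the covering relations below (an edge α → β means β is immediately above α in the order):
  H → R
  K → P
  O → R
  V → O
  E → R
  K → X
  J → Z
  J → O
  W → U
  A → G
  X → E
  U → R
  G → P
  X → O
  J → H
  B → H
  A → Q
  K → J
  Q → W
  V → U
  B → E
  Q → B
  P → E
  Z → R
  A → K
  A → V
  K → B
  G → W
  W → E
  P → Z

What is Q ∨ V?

U

Common upper bounds of {Q, V}: R, U.
The least among these is U.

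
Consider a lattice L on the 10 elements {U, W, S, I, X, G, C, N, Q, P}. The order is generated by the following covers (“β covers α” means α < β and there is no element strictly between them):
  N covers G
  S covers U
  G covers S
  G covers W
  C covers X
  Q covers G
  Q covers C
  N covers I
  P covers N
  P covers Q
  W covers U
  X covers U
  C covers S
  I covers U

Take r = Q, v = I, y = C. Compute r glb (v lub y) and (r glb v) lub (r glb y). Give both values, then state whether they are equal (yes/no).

v lub y = P, so r glb (v lub y) = Q glb P = Q.
r glb v = U and r glb y = C, so (r glb v) lub (r glb y) = U lub C = C.
Equal: no.

Q; C; no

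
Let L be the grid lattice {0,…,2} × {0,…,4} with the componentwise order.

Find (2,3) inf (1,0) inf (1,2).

(1,0)

In a product of chains, the meet is componentwise min, giving (1,0).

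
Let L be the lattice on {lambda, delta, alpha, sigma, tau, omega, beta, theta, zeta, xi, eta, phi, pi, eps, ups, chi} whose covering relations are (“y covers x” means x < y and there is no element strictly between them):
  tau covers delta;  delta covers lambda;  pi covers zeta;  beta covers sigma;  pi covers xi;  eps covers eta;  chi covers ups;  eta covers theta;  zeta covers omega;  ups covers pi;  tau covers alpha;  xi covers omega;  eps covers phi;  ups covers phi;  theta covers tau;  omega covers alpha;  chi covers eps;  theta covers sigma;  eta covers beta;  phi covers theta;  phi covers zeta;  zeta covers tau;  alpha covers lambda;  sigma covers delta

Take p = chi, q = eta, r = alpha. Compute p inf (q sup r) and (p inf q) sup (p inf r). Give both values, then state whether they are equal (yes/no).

q sup r = eta, so p inf (q sup r) = chi inf eta = eta.
p inf q = eta and p inf r = alpha, so (p inf q) sup (p inf r) = eta sup alpha = eta.
Equal: yes.

eta; eta; yes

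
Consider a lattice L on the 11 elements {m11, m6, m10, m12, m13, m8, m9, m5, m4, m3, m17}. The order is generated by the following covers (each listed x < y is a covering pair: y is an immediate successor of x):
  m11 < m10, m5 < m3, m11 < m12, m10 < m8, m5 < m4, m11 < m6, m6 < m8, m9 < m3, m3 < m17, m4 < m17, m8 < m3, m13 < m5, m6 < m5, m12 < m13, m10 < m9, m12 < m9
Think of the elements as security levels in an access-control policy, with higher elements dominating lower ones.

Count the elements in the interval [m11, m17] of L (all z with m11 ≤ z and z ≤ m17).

The interval [m11, m17] = {m10, m11, m12, m13, m17, m3, m4, m5, m6, m8, m9}, which has 11 elements.

11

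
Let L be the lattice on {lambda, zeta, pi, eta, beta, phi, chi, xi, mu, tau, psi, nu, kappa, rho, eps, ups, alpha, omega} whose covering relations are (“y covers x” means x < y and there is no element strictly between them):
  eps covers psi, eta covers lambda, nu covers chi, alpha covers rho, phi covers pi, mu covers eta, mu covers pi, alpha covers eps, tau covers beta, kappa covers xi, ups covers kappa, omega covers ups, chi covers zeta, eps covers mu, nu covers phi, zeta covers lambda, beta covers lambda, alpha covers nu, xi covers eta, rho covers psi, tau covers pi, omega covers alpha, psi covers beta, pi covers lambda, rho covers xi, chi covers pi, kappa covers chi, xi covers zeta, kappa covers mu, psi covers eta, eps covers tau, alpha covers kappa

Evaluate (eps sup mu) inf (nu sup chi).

eps ∨ mu = eps
nu ∨ chi = nu
eps ∧ nu = pi

pi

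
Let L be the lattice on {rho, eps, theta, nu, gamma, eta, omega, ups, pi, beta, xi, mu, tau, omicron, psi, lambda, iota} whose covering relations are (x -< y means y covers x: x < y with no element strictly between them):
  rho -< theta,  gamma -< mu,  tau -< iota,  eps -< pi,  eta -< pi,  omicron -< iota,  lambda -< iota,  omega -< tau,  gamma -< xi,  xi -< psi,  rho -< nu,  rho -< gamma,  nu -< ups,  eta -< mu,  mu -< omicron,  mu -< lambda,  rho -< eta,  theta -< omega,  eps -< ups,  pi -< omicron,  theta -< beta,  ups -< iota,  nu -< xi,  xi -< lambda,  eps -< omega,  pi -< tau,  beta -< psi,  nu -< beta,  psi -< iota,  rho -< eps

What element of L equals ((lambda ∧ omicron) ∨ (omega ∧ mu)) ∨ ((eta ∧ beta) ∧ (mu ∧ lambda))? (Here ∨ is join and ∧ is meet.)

lambda ∧ omicron = mu
omega ∧ mu = rho
mu ∨ rho = mu
eta ∧ beta = rho
mu ∧ lambda = mu
rho ∧ mu = rho
mu ∨ rho = mu

mu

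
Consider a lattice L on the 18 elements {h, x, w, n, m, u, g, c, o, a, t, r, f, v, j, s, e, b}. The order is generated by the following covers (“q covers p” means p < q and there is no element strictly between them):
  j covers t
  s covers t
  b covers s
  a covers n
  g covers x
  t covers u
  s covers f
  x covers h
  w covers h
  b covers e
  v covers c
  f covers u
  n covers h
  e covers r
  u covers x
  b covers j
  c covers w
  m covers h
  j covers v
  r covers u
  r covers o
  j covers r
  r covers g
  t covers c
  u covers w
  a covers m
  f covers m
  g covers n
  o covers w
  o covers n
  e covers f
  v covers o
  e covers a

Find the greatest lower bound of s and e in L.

Common lower bounds of {s, e}: f, h, m, u, w, x.
The greatest among these is f.

f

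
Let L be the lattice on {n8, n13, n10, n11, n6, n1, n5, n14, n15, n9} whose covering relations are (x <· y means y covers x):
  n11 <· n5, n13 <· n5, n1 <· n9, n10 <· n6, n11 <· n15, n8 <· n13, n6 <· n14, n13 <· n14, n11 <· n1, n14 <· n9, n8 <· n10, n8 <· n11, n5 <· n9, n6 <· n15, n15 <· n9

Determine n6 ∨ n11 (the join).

Common upper bounds of {n6, n11}: n15, n9.
The least among these is n15.

n15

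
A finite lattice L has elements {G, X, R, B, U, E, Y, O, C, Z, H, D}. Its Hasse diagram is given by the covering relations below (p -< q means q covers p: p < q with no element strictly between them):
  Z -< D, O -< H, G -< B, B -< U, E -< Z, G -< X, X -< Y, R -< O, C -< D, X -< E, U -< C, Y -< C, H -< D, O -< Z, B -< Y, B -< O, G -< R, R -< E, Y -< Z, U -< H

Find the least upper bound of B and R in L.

O

Common upper bounds of {B, R}: D, H, O, Z.
The least among these is O.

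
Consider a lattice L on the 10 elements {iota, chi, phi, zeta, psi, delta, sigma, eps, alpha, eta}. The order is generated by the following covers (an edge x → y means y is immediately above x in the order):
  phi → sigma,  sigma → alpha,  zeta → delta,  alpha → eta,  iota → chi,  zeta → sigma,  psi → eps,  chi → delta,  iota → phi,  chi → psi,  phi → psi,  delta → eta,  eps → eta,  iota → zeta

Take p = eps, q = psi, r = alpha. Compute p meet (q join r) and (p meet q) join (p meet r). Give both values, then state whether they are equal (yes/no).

eps; psi; no

q join r = eta, so p meet (q join r) = eps meet eta = eps.
p meet q = psi and p meet r = phi, so (p meet q) join (p meet r) = psi join phi = psi.
Equal: no.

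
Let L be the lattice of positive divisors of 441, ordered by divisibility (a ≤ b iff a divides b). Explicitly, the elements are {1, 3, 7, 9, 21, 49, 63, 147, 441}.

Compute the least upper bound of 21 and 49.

147

In the divisibility order, the join is the least common multiple: lcm(21, 49) = 147.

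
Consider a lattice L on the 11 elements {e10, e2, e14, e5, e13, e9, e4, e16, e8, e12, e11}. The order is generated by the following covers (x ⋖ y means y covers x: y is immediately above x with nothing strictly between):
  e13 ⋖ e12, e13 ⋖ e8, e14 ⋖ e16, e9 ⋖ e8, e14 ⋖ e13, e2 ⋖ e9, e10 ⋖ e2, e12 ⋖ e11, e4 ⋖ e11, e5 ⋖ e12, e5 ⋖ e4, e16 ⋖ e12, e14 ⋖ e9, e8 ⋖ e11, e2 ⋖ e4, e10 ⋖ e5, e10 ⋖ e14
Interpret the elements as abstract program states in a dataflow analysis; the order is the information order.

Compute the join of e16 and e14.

e16

Common upper bounds of {e16, e14}: e11, e12, e16.
The least among these is e16.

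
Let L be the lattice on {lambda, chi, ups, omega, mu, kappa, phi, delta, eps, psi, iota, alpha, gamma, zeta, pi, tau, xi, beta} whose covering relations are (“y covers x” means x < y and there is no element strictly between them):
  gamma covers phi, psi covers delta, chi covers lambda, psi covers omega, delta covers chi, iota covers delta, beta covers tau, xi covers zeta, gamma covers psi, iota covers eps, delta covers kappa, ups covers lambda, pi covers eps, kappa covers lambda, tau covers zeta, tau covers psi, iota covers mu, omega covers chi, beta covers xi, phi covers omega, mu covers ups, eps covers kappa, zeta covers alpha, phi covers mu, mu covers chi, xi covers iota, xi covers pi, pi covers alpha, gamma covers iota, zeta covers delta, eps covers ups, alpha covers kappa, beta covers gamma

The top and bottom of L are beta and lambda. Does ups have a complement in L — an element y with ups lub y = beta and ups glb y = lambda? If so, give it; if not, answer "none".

tau

Need y with ups ∨ y = beta and ups ∧ y = lambda.
Checking each element gives: tau.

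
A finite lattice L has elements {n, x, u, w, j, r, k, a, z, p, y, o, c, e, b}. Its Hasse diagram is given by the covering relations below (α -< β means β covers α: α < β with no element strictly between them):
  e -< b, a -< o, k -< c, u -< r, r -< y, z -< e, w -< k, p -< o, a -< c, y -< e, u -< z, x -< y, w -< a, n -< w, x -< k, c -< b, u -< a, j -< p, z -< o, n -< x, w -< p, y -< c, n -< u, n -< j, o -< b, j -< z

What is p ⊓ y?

n

Common lower bounds of {p, y}: n.
The greatest among these is n.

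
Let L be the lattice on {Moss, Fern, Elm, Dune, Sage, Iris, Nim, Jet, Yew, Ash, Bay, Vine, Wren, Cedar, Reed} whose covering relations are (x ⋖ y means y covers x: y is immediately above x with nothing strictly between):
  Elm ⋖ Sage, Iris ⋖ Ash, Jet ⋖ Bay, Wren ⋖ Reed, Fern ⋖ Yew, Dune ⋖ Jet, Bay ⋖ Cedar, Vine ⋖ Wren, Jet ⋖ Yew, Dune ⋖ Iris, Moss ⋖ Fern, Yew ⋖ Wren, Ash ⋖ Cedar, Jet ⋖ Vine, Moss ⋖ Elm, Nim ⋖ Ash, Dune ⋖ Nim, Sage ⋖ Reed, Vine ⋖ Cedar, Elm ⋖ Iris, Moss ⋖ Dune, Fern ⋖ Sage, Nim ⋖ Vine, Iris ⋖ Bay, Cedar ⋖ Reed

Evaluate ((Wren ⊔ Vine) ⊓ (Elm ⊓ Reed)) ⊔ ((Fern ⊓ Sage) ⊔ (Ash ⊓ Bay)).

Wren ∨ Vine = Wren
Elm ∧ Reed = Elm
Wren ∧ Elm = Moss
Fern ∧ Sage = Fern
Ash ∧ Bay = Iris
Fern ∨ Iris = Reed
Moss ∨ Reed = Reed

Reed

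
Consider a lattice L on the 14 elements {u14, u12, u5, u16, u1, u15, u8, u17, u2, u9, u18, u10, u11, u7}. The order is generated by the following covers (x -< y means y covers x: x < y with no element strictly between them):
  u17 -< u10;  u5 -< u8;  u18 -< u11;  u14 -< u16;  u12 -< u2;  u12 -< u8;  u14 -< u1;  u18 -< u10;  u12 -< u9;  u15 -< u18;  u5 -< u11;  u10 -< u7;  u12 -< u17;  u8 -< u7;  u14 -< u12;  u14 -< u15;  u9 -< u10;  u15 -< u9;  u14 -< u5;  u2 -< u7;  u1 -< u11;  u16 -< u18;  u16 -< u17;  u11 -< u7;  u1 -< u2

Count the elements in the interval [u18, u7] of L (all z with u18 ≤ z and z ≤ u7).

4

The interval [u18, u7] = {u10, u11, u18, u7}, which has 4 elements.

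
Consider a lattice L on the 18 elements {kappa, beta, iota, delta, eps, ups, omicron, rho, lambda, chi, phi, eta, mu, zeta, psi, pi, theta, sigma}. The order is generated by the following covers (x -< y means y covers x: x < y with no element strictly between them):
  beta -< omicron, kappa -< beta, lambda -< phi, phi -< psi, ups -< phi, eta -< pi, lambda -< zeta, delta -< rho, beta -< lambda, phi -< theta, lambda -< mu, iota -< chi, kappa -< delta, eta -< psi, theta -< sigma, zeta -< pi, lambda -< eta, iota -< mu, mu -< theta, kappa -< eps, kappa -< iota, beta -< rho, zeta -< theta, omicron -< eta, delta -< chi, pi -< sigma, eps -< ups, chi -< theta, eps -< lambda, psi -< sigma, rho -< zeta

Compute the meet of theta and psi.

Common lower bounds of {theta, psi}: beta, eps, kappa, lambda, phi, ups.
The greatest among these is phi.

phi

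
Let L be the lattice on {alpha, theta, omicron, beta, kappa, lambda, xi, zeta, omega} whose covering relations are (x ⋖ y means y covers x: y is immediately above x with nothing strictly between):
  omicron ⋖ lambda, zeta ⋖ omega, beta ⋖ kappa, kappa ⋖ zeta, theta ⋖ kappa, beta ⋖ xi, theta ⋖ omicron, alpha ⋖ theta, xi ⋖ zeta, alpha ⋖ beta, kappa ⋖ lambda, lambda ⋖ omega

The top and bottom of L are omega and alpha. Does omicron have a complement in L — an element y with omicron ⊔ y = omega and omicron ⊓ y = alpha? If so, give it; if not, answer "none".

Need y with omicron ∨ y = omega and omicron ∧ y = alpha.
Checking each element gives: xi.

xi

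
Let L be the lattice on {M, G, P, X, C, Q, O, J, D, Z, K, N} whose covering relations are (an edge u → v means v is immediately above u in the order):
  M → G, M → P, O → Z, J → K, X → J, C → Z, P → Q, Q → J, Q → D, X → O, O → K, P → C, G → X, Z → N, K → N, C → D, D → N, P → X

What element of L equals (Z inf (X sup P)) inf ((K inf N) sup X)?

X ∨ P = X
Z ∧ X = X
K ∧ N = K
K ∨ X = K
X ∧ K = X

X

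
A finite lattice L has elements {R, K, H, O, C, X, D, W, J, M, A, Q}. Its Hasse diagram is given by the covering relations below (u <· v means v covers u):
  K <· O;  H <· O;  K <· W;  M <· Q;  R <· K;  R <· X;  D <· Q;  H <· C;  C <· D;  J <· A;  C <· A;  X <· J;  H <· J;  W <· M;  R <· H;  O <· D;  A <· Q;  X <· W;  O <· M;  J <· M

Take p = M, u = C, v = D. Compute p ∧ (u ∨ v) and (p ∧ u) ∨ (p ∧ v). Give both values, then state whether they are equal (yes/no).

O; O; yes

u ∨ v = D, so p ∧ (u ∨ v) = M ∧ D = O.
p ∧ u = H and p ∧ v = O, so (p ∧ u) ∨ (p ∧ v) = H ∨ O = O.
Equal: yes.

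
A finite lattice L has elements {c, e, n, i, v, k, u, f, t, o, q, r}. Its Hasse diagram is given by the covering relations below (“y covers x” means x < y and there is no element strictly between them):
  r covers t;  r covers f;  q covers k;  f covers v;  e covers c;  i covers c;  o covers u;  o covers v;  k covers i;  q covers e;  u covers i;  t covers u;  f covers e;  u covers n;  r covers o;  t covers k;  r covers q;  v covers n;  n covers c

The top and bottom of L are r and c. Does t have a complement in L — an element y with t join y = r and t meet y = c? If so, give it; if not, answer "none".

e

Need y with t ∨ y = r and t ∧ y = c.
Checking each element gives: e.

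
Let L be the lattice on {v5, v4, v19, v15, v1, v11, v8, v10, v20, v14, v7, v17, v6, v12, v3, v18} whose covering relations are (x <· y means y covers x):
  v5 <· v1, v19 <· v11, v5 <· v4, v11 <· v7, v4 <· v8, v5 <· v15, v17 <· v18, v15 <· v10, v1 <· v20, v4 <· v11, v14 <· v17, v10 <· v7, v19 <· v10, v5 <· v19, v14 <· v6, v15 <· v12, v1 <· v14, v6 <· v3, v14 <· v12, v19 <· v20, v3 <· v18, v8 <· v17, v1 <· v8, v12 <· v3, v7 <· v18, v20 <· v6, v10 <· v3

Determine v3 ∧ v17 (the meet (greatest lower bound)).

Common lower bounds of {v3, v17}: v1, v14, v5.
The greatest among these is v14.

v14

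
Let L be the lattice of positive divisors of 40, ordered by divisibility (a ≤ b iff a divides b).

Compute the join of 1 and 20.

20

In the divisibility order, the join is the least common multiple: lcm(1, 20) = 20.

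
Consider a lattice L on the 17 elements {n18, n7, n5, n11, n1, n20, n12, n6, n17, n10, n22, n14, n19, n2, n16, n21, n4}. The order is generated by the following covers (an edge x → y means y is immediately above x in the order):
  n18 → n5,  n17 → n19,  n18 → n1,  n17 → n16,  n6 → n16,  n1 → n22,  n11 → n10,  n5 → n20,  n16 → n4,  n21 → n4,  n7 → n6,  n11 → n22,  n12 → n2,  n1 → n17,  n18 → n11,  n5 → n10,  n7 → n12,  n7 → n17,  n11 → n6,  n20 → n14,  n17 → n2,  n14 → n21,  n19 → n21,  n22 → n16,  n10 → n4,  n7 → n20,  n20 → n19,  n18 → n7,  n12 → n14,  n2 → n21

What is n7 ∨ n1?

n17

Common upper bounds of {n7, n1}: n16, n17, n19, n2, n21, n4.
The least among these is n17.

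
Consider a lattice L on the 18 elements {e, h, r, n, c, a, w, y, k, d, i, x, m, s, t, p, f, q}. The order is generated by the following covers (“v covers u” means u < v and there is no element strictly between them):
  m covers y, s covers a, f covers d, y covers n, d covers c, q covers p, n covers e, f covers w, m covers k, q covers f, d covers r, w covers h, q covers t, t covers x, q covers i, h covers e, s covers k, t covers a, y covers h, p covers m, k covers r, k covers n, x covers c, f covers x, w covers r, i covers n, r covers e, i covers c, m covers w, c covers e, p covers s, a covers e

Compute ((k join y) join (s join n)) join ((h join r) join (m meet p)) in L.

p

k ∨ y = m
s ∨ n = s
m ∨ s = p
h ∨ r = w
m ∧ p = m
w ∨ m = m
p ∨ m = p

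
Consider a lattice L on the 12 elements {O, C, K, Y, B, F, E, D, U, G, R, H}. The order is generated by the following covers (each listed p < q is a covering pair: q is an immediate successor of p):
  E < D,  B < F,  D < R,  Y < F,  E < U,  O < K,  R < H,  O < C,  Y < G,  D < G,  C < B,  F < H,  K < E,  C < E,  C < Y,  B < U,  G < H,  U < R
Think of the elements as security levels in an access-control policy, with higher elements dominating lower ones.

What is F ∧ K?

Common lower bounds of {F, K}: O.
The greatest among these is O.

O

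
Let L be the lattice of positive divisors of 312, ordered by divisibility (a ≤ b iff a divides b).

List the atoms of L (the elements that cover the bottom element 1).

The atoms are exactly the elements that cover 1: 13, 2, 3.

13, 2, 3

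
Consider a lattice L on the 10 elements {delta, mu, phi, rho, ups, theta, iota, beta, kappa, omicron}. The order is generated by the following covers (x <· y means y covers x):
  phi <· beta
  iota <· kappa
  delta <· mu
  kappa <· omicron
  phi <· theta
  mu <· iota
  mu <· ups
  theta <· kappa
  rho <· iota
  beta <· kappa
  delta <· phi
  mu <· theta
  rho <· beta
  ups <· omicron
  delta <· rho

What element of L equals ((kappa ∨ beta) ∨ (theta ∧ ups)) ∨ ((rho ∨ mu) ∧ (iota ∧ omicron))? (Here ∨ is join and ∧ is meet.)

kappa ∨ beta = kappa
theta ∧ ups = mu
kappa ∨ mu = kappa
rho ∨ mu = iota
iota ∧ omicron = iota
iota ∧ iota = iota
kappa ∨ iota = kappa

kappa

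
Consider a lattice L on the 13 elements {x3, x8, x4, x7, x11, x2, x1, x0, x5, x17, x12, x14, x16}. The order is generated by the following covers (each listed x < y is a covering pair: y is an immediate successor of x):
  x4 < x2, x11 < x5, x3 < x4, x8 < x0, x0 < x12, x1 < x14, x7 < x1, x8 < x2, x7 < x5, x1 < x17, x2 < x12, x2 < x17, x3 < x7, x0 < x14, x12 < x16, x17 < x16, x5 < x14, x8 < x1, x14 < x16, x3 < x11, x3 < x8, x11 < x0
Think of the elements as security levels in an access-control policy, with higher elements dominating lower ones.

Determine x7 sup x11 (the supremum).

Common upper bounds of {x7, x11}: x14, x16, x5.
The least among these is x5.

x5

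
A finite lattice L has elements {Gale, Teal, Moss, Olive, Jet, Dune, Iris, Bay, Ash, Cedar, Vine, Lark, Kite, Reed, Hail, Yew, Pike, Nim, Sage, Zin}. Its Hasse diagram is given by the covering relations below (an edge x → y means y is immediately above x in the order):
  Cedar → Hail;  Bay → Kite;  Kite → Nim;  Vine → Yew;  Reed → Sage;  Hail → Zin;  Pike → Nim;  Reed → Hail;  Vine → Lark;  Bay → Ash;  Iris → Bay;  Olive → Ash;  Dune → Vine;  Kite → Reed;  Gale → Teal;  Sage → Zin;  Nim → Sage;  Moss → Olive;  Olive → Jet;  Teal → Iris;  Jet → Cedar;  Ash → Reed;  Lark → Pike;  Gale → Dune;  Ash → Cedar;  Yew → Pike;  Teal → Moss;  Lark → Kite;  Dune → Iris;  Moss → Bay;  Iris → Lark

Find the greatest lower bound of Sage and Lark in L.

Common lower bounds of {Sage, Lark}: Dune, Gale, Iris, Lark, Teal, Vine.
The greatest among these is Lark.

Lark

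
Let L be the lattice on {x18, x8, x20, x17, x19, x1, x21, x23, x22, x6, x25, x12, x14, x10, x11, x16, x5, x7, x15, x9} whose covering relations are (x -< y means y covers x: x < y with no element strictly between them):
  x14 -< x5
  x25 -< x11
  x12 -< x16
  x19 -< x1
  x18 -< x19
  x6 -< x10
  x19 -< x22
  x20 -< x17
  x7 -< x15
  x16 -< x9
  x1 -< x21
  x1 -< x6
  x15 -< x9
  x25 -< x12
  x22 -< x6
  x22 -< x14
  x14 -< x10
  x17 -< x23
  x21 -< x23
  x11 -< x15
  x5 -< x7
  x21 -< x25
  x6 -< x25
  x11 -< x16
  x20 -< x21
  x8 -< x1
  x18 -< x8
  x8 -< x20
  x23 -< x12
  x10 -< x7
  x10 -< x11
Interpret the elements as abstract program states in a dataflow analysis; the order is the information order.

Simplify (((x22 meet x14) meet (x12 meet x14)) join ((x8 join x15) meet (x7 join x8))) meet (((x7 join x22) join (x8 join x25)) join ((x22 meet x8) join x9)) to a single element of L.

x7

x22 ∧ x14 = x22
x12 ∧ x14 = x22
x22 ∧ x22 = x22
x8 ∨ x15 = x15
x7 ∨ x8 = x7
x15 ∧ x7 = x7
x22 ∨ x7 = x7
x7 ∨ x22 = x7
x8 ∨ x25 = x25
x7 ∨ x25 = x15
x22 ∧ x8 = x18
x18 ∨ x9 = x9
x15 ∨ x9 = x9
x7 ∧ x9 = x7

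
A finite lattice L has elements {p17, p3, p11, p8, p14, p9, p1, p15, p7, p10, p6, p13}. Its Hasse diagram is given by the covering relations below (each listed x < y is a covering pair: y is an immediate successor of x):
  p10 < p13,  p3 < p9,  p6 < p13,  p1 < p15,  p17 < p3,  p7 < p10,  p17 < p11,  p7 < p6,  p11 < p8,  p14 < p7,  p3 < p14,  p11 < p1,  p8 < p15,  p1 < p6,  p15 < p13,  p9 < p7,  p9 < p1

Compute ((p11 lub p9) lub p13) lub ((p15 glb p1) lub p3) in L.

p13

p11 ∨ p9 = p1
p1 ∨ p13 = p13
p15 ∧ p1 = p1
p1 ∨ p3 = p1
p13 ∨ p1 = p13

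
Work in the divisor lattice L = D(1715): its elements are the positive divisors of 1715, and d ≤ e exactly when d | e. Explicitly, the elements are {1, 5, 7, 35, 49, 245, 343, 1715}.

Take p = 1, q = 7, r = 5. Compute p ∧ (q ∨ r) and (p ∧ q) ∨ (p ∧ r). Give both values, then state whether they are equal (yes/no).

q ∨ r = 35, so p ∧ (q ∨ r) = 1 ∧ 35 = 1.
p ∧ q = 1 and p ∧ r = 1, so (p ∧ q) ∨ (p ∧ r) = 1 ∨ 1 = 1.
Equal: yes.

1; 1; yes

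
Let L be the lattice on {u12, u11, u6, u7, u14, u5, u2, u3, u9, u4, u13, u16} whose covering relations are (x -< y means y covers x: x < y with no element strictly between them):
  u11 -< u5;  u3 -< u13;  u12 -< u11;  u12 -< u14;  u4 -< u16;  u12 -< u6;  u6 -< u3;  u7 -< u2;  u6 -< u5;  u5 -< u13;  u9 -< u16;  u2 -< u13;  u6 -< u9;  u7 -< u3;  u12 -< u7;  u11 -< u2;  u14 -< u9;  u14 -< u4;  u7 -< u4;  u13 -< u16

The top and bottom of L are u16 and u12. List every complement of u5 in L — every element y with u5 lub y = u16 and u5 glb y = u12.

u14, u4

Need y with u5 ∨ y = u16 and u5 ∧ y = u12.
Checking each element gives: u14, u4.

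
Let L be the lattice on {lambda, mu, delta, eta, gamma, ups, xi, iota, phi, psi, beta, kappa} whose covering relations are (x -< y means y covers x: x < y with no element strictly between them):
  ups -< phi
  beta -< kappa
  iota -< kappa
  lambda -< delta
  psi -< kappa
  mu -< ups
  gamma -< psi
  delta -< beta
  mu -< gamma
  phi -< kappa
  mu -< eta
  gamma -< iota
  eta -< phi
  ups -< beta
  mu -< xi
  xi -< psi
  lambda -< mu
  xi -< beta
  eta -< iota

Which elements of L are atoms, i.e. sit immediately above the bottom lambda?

delta, mu

The atoms are exactly the elements that cover lambda: delta, mu.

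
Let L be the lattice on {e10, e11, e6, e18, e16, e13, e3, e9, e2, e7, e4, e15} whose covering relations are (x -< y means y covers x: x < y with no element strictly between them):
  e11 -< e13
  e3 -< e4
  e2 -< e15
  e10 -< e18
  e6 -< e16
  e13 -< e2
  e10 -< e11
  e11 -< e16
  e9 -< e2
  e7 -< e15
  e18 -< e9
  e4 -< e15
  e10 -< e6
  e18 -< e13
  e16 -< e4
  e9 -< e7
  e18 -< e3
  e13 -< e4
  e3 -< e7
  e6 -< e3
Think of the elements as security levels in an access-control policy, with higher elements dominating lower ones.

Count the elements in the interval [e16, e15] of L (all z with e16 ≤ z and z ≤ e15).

3

The interval [e16, e15] = {e15, e16, e4}, which has 3 elements.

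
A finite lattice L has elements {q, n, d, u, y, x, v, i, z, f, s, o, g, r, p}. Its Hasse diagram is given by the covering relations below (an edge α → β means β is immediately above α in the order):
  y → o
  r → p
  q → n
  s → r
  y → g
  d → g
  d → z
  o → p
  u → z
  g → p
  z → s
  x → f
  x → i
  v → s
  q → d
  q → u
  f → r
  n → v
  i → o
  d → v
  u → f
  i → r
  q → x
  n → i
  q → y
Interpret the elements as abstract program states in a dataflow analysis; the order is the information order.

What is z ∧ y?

q

Common lower bounds of {z, y}: q.
The greatest among these is q.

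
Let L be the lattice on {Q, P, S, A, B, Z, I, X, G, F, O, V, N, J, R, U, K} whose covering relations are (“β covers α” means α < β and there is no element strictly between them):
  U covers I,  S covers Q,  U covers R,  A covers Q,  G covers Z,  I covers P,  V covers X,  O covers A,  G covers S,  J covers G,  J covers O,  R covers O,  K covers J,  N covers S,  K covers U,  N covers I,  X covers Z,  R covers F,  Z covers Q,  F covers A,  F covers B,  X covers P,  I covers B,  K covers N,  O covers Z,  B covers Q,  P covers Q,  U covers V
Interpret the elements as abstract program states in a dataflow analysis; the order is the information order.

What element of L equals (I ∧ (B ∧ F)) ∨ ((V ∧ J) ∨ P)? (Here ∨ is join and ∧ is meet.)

U

B ∧ F = B
I ∧ B = B
V ∧ J = Z
Z ∨ P = X
B ∨ X = U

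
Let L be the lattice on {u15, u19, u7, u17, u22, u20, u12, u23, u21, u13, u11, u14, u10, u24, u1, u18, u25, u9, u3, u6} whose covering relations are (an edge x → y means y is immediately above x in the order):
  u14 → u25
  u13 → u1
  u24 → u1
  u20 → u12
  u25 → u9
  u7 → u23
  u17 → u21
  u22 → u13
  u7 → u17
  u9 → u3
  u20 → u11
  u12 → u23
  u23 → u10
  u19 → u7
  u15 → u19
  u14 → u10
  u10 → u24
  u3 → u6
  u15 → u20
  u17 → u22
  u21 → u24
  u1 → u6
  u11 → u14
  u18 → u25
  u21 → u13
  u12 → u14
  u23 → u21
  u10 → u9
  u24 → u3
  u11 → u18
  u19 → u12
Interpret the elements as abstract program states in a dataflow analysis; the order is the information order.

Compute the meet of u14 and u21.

u12

Common lower bounds of {u14, u21}: u12, u15, u19, u20.
The greatest among these is u12.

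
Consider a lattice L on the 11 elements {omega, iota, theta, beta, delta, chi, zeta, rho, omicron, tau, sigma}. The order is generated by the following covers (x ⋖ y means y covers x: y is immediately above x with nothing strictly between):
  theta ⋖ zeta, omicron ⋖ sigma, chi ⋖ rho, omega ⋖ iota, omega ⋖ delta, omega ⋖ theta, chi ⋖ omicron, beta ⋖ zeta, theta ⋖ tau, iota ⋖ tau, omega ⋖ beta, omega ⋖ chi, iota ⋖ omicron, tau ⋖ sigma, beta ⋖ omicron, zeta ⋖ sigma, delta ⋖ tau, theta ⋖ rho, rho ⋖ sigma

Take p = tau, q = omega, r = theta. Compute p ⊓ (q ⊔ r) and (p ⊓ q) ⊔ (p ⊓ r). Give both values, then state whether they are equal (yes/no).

q ⊔ r = theta, so p ⊓ (q ⊔ r) = tau ⊓ theta = theta.
p ⊓ q = omega and p ⊓ r = theta, so (p ⊓ q) ⊔ (p ⊓ r) = omega ⊔ theta = theta.
Equal: yes.

theta; theta; yes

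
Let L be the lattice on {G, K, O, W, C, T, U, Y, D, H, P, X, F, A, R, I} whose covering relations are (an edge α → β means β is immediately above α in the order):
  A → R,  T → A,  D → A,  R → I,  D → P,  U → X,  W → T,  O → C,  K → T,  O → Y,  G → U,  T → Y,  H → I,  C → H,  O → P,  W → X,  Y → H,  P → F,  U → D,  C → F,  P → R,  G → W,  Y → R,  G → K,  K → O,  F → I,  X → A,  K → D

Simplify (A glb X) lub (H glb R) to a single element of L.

A ∧ X = X
H ∧ R = Y
X ∨ Y = R

R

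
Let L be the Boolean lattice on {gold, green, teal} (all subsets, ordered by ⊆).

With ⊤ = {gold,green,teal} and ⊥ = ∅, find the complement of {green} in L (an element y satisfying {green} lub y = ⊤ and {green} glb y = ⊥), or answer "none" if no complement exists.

Need y with {green} ∨ y = {gold,green,teal} and {green} ∧ y = ∅.
Checking each element gives: {gold,teal}.

{gold,teal}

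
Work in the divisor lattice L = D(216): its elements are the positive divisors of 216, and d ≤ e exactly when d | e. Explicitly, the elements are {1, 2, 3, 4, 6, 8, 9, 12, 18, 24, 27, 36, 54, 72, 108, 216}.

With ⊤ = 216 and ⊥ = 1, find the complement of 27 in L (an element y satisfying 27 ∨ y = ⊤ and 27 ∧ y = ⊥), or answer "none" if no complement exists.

8

Need y with 27 ∨ y = 216 and 27 ∧ y = 1.
Checking each element gives: 8.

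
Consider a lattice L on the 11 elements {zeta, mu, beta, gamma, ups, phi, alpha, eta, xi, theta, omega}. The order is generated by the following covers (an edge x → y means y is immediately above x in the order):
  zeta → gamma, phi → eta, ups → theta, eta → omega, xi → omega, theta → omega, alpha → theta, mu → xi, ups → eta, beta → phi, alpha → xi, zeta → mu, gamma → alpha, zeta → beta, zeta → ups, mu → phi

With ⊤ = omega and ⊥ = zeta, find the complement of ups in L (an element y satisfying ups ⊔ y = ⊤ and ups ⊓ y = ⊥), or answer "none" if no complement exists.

xi

Need y with ups ∨ y = omega and ups ∧ y = zeta.
Checking each element gives: xi.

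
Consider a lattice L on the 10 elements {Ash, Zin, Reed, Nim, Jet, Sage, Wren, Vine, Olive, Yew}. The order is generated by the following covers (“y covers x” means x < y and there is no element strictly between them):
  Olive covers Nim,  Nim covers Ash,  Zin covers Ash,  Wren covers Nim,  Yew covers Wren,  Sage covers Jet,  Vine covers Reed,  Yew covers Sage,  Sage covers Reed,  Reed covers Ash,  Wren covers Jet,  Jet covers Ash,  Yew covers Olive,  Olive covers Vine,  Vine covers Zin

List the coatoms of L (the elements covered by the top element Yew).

The coatoms are exactly the elements covered by Yew: Olive, Sage, Wren.

Olive, Sage, Wren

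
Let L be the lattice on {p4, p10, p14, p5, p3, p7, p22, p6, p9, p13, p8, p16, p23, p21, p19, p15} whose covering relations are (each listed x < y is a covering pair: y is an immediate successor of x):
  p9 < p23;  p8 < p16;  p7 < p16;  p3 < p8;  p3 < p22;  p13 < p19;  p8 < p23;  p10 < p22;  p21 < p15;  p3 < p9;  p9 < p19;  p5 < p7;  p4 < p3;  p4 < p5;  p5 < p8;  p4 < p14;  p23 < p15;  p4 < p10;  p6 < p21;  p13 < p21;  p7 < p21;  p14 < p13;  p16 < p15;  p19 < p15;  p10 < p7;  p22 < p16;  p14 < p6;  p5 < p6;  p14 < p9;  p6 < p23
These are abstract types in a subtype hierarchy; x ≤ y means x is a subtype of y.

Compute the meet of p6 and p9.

p14

Common lower bounds of {p6, p9}: p14, p4.
The greatest among these is p14.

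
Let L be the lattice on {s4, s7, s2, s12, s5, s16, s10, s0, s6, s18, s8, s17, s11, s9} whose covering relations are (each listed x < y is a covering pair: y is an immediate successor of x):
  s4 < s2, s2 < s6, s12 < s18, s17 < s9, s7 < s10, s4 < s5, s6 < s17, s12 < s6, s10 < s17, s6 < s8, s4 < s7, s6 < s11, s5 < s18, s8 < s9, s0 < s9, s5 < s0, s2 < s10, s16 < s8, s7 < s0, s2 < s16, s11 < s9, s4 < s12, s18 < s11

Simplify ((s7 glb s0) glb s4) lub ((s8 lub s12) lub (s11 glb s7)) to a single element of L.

s7 ∧ s0 = s7
s7 ∧ s4 = s4
s8 ∨ s12 = s8
s11 ∧ s7 = s4
s8 ∨ s4 = s8
s4 ∨ s8 = s8

s8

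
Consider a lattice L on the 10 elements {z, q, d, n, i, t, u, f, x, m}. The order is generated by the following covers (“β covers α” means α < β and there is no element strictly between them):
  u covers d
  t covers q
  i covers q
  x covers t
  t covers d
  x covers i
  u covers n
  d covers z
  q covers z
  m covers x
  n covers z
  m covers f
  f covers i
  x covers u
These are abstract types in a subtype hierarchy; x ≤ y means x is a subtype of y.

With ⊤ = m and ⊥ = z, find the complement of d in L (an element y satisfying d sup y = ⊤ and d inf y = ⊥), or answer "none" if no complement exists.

Need y with d ∨ y = m and d ∧ y = z.
Checking each element gives: f.

f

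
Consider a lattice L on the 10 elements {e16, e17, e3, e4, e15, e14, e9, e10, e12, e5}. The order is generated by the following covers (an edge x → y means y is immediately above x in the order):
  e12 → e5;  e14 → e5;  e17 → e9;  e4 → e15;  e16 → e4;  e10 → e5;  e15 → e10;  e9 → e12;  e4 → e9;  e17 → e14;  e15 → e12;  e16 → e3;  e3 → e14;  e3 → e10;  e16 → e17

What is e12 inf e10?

e15

Common lower bounds of {e12, e10}: e15, e16, e4.
The greatest among these is e15.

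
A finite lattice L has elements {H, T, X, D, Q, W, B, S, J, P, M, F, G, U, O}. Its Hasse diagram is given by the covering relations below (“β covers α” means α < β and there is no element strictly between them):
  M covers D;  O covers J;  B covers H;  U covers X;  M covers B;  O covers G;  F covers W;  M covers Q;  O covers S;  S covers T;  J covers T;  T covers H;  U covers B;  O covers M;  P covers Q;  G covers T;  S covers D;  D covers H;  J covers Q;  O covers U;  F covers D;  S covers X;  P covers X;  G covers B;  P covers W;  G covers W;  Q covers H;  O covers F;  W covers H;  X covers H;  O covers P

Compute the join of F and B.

O

Common upper bounds of {F, B}: O.
The least among these is O.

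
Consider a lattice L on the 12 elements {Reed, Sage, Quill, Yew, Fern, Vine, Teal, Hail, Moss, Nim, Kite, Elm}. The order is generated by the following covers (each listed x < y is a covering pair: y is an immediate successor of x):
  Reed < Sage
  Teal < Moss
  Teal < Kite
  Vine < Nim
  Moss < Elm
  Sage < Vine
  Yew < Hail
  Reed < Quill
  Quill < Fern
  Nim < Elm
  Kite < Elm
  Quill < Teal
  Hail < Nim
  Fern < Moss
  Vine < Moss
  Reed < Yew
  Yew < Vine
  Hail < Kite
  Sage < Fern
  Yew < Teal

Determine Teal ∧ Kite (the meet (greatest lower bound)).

Common lower bounds of {Teal, Kite}: Quill, Reed, Teal, Yew.
The greatest among these is Teal.

Teal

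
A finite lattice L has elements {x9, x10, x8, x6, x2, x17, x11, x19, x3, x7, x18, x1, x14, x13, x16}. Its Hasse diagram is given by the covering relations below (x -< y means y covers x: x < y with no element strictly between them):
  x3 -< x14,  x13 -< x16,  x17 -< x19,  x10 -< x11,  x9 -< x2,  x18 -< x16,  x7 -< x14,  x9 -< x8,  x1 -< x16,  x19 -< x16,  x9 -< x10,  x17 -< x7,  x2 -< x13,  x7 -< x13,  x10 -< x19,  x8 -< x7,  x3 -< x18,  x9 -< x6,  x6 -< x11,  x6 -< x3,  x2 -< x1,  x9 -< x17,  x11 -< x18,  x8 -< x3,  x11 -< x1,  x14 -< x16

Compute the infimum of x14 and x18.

x3

Common lower bounds of {x14, x18}: x3, x6, x8, x9.
The greatest among these is x3.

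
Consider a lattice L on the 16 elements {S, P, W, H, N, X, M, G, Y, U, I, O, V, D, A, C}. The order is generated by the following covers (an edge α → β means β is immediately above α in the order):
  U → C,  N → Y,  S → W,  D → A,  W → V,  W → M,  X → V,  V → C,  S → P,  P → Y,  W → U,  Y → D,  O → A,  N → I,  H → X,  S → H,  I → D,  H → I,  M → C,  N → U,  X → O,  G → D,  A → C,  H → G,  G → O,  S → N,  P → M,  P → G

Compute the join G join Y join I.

Common upper bounds of {G, Y, I}: A, C, D.
The least among these is D.

D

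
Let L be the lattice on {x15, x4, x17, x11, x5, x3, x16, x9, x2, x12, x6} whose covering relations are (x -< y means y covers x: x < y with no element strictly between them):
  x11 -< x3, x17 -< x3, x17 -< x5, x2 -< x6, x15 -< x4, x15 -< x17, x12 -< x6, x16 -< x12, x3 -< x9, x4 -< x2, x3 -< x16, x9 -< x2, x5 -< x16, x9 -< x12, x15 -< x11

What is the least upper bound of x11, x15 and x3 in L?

Common upper bounds of {x11, x15, x3}: x12, x16, x2, x3, x6, x9.
The least among these is x3.

x3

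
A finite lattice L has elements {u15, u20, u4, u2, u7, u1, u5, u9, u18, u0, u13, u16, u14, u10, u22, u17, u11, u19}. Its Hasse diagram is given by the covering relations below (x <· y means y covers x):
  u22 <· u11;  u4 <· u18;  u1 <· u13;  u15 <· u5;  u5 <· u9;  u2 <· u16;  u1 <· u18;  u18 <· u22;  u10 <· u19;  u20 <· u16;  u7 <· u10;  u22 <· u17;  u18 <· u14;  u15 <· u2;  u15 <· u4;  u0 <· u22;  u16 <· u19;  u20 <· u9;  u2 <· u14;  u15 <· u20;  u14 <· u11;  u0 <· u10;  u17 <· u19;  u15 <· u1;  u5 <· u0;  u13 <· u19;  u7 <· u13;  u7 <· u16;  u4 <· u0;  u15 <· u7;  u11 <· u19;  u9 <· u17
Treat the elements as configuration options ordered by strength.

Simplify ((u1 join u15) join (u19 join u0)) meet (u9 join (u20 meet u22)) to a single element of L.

u1 ∨ u15 = u1
u19 ∨ u0 = u19
u1 ∨ u19 = u19
u20 ∧ u22 = u15
u9 ∨ u15 = u9
u19 ∧ u9 = u9

u9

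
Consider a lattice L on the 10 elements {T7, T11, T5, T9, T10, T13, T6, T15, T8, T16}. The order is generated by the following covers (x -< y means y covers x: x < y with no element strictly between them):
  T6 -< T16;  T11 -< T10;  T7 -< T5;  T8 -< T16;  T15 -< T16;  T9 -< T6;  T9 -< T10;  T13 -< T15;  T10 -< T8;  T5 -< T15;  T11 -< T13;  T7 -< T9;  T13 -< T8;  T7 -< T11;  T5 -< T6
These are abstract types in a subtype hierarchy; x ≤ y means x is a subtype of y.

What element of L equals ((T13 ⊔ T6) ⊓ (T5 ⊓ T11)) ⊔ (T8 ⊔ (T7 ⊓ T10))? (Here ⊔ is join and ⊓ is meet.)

T8

T13 ∨ T6 = T16
T5 ∧ T11 = T7
T16 ∧ T7 = T7
T7 ∧ T10 = T7
T8 ∨ T7 = T8
T7 ∨ T8 = T8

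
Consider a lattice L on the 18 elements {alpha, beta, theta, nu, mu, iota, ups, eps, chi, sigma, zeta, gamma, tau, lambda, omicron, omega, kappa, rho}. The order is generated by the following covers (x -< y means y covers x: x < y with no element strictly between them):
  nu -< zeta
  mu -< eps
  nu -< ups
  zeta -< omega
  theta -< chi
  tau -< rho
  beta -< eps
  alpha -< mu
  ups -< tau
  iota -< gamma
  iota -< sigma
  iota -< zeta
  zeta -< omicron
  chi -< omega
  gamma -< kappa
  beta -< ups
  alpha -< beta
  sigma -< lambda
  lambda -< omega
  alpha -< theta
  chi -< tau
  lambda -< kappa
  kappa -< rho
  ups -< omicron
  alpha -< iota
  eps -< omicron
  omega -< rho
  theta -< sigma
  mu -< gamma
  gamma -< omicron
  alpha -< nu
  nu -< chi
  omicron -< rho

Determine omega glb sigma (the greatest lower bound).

sigma

Common lower bounds of {omega, sigma}: alpha, iota, sigma, theta.
The greatest among these is sigma.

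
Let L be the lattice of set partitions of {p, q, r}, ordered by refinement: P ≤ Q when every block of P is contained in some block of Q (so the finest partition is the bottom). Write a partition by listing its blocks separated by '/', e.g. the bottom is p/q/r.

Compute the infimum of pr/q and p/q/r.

The meet (common refinement) of pr/q and p/q/r intersects blocks pairwise, giving p/q/r.

p/q/r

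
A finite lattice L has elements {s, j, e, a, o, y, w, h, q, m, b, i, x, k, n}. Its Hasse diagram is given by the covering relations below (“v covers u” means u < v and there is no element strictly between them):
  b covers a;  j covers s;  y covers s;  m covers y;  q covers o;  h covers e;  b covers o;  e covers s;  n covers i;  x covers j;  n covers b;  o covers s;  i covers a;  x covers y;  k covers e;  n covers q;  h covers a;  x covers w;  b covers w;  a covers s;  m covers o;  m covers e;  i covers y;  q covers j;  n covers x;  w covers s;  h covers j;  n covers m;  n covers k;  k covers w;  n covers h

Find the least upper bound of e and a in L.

Common upper bounds of {e, a}: h, n.
The least among these is h.

h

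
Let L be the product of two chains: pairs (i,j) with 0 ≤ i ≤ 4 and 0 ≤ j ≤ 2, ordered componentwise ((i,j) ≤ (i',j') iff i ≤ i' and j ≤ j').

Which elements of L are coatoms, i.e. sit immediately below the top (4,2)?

(3,2), (4,1)

The coatoms are exactly the elements covered by (4,2): (3,2), (4,1).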